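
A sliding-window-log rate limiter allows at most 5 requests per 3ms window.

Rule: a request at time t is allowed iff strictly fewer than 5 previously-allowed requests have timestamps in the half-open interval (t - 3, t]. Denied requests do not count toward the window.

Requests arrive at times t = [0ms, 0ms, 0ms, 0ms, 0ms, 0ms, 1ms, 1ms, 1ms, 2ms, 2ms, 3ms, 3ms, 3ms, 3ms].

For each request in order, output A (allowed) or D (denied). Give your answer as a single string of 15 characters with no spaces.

Answer: AAAAADDDDDDAAAA

Derivation:
Tracking allowed requests in the window:
  req#1 t=0ms: ALLOW
  req#2 t=0ms: ALLOW
  req#3 t=0ms: ALLOW
  req#4 t=0ms: ALLOW
  req#5 t=0ms: ALLOW
  req#6 t=0ms: DENY
  req#7 t=1ms: DENY
  req#8 t=1ms: DENY
  req#9 t=1ms: DENY
  req#10 t=2ms: DENY
  req#11 t=2ms: DENY
  req#12 t=3ms: ALLOW
  req#13 t=3ms: ALLOW
  req#14 t=3ms: ALLOW
  req#15 t=3ms: ALLOW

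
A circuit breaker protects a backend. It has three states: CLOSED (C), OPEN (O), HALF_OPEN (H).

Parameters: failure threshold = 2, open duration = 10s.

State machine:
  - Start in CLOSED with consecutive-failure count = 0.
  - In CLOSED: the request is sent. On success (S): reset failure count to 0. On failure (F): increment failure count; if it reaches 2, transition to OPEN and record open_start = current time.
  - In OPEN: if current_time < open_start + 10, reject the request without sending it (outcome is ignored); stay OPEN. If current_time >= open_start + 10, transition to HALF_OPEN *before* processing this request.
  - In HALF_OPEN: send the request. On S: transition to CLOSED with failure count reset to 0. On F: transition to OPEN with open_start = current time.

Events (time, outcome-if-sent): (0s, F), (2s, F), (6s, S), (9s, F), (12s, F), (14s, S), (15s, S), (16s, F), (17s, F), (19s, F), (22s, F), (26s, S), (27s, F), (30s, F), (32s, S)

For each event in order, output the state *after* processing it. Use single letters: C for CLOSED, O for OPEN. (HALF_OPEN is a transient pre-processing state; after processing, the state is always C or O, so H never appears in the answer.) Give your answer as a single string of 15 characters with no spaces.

Answer: COOOOOOOOOOOOOC

Derivation:
State after each event:
  event#1 t=0s outcome=F: state=CLOSED
  event#2 t=2s outcome=F: state=OPEN
  event#3 t=6s outcome=S: state=OPEN
  event#4 t=9s outcome=F: state=OPEN
  event#5 t=12s outcome=F: state=OPEN
  event#6 t=14s outcome=S: state=OPEN
  event#7 t=15s outcome=S: state=OPEN
  event#8 t=16s outcome=F: state=OPEN
  event#9 t=17s outcome=F: state=OPEN
  event#10 t=19s outcome=F: state=OPEN
  event#11 t=22s outcome=F: state=OPEN
  event#12 t=26s outcome=S: state=OPEN
  event#13 t=27s outcome=F: state=OPEN
  event#14 t=30s outcome=F: state=OPEN
  event#15 t=32s outcome=S: state=CLOSED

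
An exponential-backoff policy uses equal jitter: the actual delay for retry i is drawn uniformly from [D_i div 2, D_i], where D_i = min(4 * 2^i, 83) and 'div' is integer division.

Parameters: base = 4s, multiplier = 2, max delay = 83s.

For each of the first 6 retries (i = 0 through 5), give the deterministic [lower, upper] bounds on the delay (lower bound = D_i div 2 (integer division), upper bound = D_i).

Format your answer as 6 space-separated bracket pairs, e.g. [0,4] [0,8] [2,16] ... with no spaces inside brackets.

Computing bounds per retry:
  i=0: D_i=min(4*2^0,83)=4, bounds=[2,4]
  i=1: D_i=min(4*2^1,83)=8, bounds=[4,8]
  i=2: D_i=min(4*2^2,83)=16, bounds=[8,16]
  i=3: D_i=min(4*2^3,83)=32, bounds=[16,32]
  i=4: D_i=min(4*2^4,83)=64, bounds=[32,64]
  i=5: D_i=min(4*2^5,83)=83, bounds=[41,83]

Answer: [2,4] [4,8] [8,16] [16,32] [32,64] [41,83]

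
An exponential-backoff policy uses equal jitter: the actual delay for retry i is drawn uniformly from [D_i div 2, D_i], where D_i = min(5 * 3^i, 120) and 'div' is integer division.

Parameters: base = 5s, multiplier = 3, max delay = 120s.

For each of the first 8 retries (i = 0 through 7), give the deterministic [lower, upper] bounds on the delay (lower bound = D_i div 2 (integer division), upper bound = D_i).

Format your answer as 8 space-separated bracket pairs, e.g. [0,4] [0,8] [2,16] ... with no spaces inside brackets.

Computing bounds per retry:
  i=0: D_i=min(5*3^0,120)=5, bounds=[2,5]
  i=1: D_i=min(5*3^1,120)=15, bounds=[7,15]
  i=2: D_i=min(5*3^2,120)=45, bounds=[22,45]
  i=3: D_i=min(5*3^3,120)=120, bounds=[60,120]
  i=4: D_i=min(5*3^4,120)=120, bounds=[60,120]
  i=5: D_i=min(5*3^5,120)=120, bounds=[60,120]
  i=6: D_i=min(5*3^6,120)=120, bounds=[60,120]
  i=7: D_i=min(5*3^7,120)=120, bounds=[60,120]

Answer: [2,5] [7,15] [22,45] [60,120] [60,120] [60,120] [60,120] [60,120]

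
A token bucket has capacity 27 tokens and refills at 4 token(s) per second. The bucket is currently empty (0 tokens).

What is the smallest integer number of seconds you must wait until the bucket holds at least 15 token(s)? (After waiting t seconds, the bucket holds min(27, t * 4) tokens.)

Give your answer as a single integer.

Need t * 4 >= 15, so t >= 15/4.
Smallest integer t = ceil(15/4) = 4.

Answer: 4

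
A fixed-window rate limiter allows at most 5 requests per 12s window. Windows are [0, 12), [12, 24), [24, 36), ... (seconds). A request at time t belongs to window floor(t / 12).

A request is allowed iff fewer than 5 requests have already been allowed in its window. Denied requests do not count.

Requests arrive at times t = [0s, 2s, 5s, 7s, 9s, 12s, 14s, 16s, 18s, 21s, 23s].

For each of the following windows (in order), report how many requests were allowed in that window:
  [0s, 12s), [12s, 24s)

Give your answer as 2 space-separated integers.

Processing requests:
  req#1 t=0s (window 0): ALLOW
  req#2 t=2s (window 0): ALLOW
  req#3 t=5s (window 0): ALLOW
  req#4 t=7s (window 0): ALLOW
  req#5 t=9s (window 0): ALLOW
  req#6 t=12s (window 1): ALLOW
  req#7 t=14s (window 1): ALLOW
  req#8 t=16s (window 1): ALLOW
  req#9 t=18s (window 1): ALLOW
  req#10 t=21s (window 1): ALLOW
  req#11 t=23s (window 1): DENY

Allowed counts by window: 5 5

Answer: 5 5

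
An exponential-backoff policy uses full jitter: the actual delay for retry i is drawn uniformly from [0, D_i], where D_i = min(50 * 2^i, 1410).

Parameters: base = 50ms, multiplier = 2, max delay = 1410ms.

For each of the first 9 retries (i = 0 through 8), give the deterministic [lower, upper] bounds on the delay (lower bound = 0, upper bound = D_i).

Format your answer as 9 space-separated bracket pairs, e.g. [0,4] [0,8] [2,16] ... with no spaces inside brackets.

Computing bounds per retry:
  i=0: D_i=min(50*2^0,1410)=50, bounds=[0,50]
  i=1: D_i=min(50*2^1,1410)=100, bounds=[0,100]
  i=2: D_i=min(50*2^2,1410)=200, bounds=[0,200]
  i=3: D_i=min(50*2^3,1410)=400, bounds=[0,400]
  i=4: D_i=min(50*2^4,1410)=800, bounds=[0,800]
  i=5: D_i=min(50*2^5,1410)=1410, bounds=[0,1410]
  i=6: D_i=min(50*2^6,1410)=1410, bounds=[0,1410]
  i=7: D_i=min(50*2^7,1410)=1410, bounds=[0,1410]
  i=8: D_i=min(50*2^8,1410)=1410, bounds=[0,1410]

Answer: [0,50] [0,100] [0,200] [0,400] [0,800] [0,1410] [0,1410] [0,1410] [0,1410]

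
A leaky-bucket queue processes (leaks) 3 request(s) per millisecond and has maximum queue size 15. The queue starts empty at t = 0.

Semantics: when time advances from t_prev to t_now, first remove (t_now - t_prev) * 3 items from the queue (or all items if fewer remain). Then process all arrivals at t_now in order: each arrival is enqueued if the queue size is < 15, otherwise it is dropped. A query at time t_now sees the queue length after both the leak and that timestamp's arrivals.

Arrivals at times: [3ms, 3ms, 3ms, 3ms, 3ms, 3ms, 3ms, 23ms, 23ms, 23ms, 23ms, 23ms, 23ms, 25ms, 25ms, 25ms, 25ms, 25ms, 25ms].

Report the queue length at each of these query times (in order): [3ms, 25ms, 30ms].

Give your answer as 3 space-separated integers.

Queue lengths at query times:
  query t=3ms: backlog = 7
  query t=25ms: backlog = 6
  query t=30ms: backlog = 0

Answer: 7 6 0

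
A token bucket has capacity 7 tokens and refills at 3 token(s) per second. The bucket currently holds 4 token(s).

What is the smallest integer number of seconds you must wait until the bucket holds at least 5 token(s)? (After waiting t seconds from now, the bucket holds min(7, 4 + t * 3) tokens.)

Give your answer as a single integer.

Need 4 + t * 3 >= 5, so t >= 1/3.
Smallest integer t = ceil(1/3) = 1.

Answer: 1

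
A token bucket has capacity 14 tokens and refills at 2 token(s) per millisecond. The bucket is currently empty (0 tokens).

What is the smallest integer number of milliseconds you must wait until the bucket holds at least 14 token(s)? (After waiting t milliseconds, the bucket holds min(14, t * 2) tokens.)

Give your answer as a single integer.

Need t * 2 >= 14, so t >= 14/2.
Smallest integer t = ceil(14/2) = 7.

Answer: 7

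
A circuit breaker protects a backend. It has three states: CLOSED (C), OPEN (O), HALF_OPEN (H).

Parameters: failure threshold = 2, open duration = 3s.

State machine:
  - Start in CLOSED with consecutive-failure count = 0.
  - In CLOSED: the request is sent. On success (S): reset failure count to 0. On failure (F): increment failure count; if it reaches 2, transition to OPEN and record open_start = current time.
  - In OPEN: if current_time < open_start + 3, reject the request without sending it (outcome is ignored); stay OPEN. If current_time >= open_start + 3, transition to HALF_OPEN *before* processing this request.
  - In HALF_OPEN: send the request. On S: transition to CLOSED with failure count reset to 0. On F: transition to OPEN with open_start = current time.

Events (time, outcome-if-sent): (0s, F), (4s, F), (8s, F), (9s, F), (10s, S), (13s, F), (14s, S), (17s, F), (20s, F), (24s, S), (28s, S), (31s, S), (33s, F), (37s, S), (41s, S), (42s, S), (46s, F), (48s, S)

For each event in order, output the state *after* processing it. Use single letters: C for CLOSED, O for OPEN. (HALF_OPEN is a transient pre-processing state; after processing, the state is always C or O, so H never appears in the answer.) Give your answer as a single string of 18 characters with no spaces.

State after each event:
  event#1 t=0s outcome=F: state=CLOSED
  event#2 t=4s outcome=F: state=OPEN
  event#3 t=8s outcome=F: state=OPEN
  event#4 t=9s outcome=F: state=OPEN
  event#5 t=10s outcome=S: state=OPEN
  event#6 t=13s outcome=F: state=OPEN
  event#7 t=14s outcome=S: state=OPEN
  event#8 t=17s outcome=F: state=OPEN
  event#9 t=20s outcome=F: state=OPEN
  event#10 t=24s outcome=S: state=CLOSED
  event#11 t=28s outcome=S: state=CLOSED
  event#12 t=31s outcome=S: state=CLOSED
  event#13 t=33s outcome=F: state=CLOSED
  event#14 t=37s outcome=S: state=CLOSED
  event#15 t=41s outcome=S: state=CLOSED
  event#16 t=42s outcome=S: state=CLOSED
  event#17 t=46s outcome=F: state=CLOSED
  event#18 t=48s outcome=S: state=CLOSED

Answer: COOOOOOOOCCCCCCCCC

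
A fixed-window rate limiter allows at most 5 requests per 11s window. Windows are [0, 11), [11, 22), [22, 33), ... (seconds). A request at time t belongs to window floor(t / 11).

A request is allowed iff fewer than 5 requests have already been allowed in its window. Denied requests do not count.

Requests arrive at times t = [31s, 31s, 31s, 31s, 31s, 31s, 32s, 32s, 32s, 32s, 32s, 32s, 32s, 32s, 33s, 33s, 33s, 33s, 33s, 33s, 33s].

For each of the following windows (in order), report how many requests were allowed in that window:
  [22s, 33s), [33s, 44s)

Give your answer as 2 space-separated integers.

Processing requests:
  req#1 t=31s (window 2): ALLOW
  req#2 t=31s (window 2): ALLOW
  req#3 t=31s (window 2): ALLOW
  req#4 t=31s (window 2): ALLOW
  req#5 t=31s (window 2): ALLOW
  req#6 t=31s (window 2): DENY
  req#7 t=32s (window 2): DENY
  req#8 t=32s (window 2): DENY
  req#9 t=32s (window 2): DENY
  req#10 t=32s (window 2): DENY
  req#11 t=32s (window 2): DENY
  req#12 t=32s (window 2): DENY
  req#13 t=32s (window 2): DENY
  req#14 t=32s (window 2): DENY
  req#15 t=33s (window 3): ALLOW
  req#16 t=33s (window 3): ALLOW
  req#17 t=33s (window 3): ALLOW
  req#18 t=33s (window 3): ALLOW
  req#19 t=33s (window 3): ALLOW
  req#20 t=33s (window 3): DENY
  req#21 t=33s (window 3): DENY

Allowed counts by window: 5 5

Answer: 5 5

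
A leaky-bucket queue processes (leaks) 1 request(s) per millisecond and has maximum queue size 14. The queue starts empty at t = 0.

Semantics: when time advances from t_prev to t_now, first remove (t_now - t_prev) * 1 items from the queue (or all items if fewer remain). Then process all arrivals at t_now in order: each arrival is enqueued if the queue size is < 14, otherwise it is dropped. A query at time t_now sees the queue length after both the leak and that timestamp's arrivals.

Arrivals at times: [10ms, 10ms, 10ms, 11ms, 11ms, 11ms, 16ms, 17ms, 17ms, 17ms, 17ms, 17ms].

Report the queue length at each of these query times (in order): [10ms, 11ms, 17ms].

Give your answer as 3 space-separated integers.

Queue lengths at query times:
  query t=10ms: backlog = 3
  query t=11ms: backlog = 5
  query t=17ms: backlog = 5

Answer: 3 5 5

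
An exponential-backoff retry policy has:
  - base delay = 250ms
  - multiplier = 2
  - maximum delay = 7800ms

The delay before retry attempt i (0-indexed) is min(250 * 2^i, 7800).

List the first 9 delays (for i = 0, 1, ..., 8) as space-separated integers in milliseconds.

Computing each delay:
  i=0: min(250*2^0, 7800) = 250
  i=1: min(250*2^1, 7800) = 500
  i=2: min(250*2^2, 7800) = 1000
  i=3: min(250*2^3, 7800) = 2000
  i=4: min(250*2^4, 7800) = 4000
  i=5: min(250*2^5, 7800) = 7800
  i=6: min(250*2^6, 7800) = 7800
  i=7: min(250*2^7, 7800) = 7800
  i=8: min(250*2^8, 7800) = 7800

Answer: 250 500 1000 2000 4000 7800 7800 7800 7800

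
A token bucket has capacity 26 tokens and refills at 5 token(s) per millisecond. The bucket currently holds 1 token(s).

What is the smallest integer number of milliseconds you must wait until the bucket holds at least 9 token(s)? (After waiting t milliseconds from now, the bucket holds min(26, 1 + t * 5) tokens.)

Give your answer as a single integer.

Need 1 + t * 5 >= 9, so t >= 8/5.
Smallest integer t = ceil(8/5) = 2.

Answer: 2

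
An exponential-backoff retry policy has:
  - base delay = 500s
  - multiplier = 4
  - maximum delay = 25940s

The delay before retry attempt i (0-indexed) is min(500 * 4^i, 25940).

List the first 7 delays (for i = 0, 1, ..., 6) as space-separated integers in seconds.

Computing each delay:
  i=0: min(500*4^0, 25940) = 500
  i=1: min(500*4^1, 25940) = 2000
  i=2: min(500*4^2, 25940) = 8000
  i=3: min(500*4^3, 25940) = 25940
  i=4: min(500*4^4, 25940) = 25940
  i=5: min(500*4^5, 25940) = 25940
  i=6: min(500*4^6, 25940) = 25940

Answer: 500 2000 8000 25940 25940 25940 25940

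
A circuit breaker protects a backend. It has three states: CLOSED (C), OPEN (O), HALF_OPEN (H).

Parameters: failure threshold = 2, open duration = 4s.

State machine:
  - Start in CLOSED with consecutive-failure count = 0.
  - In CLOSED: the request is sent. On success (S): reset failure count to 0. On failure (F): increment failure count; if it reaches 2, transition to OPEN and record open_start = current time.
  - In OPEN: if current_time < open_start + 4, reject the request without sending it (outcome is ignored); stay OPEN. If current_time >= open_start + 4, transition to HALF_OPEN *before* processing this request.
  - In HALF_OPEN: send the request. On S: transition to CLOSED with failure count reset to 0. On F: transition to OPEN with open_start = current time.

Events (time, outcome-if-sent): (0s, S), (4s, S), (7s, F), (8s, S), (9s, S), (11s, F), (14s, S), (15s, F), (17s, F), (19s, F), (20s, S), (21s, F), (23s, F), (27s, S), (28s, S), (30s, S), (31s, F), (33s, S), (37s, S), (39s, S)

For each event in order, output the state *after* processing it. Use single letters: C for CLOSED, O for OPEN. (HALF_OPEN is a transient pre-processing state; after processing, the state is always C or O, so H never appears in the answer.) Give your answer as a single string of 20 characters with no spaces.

Answer: CCCCCCCCOOOOOCCCCCCC

Derivation:
State after each event:
  event#1 t=0s outcome=S: state=CLOSED
  event#2 t=4s outcome=S: state=CLOSED
  event#3 t=7s outcome=F: state=CLOSED
  event#4 t=8s outcome=S: state=CLOSED
  event#5 t=9s outcome=S: state=CLOSED
  event#6 t=11s outcome=F: state=CLOSED
  event#7 t=14s outcome=S: state=CLOSED
  event#8 t=15s outcome=F: state=CLOSED
  event#9 t=17s outcome=F: state=OPEN
  event#10 t=19s outcome=F: state=OPEN
  event#11 t=20s outcome=S: state=OPEN
  event#12 t=21s outcome=F: state=OPEN
  event#13 t=23s outcome=F: state=OPEN
  event#14 t=27s outcome=S: state=CLOSED
  event#15 t=28s outcome=S: state=CLOSED
  event#16 t=30s outcome=S: state=CLOSED
  event#17 t=31s outcome=F: state=CLOSED
  event#18 t=33s outcome=S: state=CLOSED
  event#19 t=37s outcome=S: state=CLOSED
  event#20 t=39s outcome=S: state=CLOSED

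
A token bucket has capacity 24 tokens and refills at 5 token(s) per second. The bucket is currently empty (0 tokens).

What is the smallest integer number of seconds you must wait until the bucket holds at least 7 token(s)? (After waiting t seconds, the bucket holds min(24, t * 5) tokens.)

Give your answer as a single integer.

Answer: 2

Derivation:
Need t * 5 >= 7, so t >= 7/5.
Smallest integer t = ceil(7/5) = 2.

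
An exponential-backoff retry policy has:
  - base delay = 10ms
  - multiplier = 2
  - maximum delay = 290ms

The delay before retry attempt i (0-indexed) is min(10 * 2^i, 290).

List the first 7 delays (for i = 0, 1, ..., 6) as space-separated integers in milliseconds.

Computing each delay:
  i=0: min(10*2^0, 290) = 10
  i=1: min(10*2^1, 290) = 20
  i=2: min(10*2^2, 290) = 40
  i=3: min(10*2^3, 290) = 80
  i=4: min(10*2^4, 290) = 160
  i=5: min(10*2^5, 290) = 290
  i=6: min(10*2^6, 290) = 290

Answer: 10 20 40 80 160 290 290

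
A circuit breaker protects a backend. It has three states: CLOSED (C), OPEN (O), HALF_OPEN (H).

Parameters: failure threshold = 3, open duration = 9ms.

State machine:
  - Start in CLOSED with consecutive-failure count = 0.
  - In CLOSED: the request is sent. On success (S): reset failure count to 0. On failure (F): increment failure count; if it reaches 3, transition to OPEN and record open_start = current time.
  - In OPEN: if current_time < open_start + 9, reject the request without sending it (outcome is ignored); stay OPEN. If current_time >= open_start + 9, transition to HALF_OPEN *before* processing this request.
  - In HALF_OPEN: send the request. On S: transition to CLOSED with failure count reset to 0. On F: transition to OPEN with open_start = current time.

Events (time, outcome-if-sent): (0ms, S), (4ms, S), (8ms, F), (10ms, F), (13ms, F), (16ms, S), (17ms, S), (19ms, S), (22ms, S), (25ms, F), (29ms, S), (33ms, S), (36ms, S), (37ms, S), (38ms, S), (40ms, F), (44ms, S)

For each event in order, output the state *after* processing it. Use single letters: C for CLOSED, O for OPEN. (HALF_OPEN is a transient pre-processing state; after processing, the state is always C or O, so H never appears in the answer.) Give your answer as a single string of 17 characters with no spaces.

Answer: CCCCOOOOCCCCCCCCC

Derivation:
State after each event:
  event#1 t=0ms outcome=S: state=CLOSED
  event#2 t=4ms outcome=S: state=CLOSED
  event#3 t=8ms outcome=F: state=CLOSED
  event#4 t=10ms outcome=F: state=CLOSED
  event#5 t=13ms outcome=F: state=OPEN
  event#6 t=16ms outcome=S: state=OPEN
  event#7 t=17ms outcome=S: state=OPEN
  event#8 t=19ms outcome=S: state=OPEN
  event#9 t=22ms outcome=S: state=CLOSED
  event#10 t=25ms outcome=F: state=CLOSED
  event#11 t=29ms outcome=S: state=CLOSED
  event#12 t=33ms outcome=S: state=CLOSED
  event#13 t=36ms outcome=S: state=CLOSED
  event#14 t=37ms outcome=S: state=CLOSED
  event#15 t=38ms outcome=S: state=CLOSED
  event#16 t=40ms outcome=F: state=CLOSED
  event#17 t=44ms outcome=S: state=CLOSED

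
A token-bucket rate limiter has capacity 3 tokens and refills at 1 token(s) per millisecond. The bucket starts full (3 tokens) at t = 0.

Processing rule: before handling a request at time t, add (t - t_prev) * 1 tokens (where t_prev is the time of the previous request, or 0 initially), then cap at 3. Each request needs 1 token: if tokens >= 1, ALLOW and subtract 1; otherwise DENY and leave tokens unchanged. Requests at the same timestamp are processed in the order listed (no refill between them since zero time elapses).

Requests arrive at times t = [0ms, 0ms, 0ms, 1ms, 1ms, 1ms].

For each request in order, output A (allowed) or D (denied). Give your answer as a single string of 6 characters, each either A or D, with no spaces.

Simulating step by step:
  req#1 t=0ms: ALLOW
  req#2 t=0ms: ALLOW
  req#3 t=0ms: ALLOW
  req#4 t=1ms: ALLOW
  req#5 t=1ms: DENY
  req#6 t=1ms: DENY

Answer: AAAADD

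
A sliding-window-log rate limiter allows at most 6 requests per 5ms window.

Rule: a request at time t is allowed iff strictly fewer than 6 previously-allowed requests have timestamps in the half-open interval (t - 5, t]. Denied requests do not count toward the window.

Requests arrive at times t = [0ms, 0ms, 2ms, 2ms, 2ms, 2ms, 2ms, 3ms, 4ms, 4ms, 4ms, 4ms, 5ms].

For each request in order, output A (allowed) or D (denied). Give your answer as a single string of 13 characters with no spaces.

Tracking allowed requests in the window:
  req#1 t=0ms: ALLOW
  req#2 t=0ms: ALLOW
  req#3 t=2ms: ALLOW
  req#4 t=2ms: ALLOW
  req#5 t=2ms: ALLOW
  req#6 t=2ms: ALLOW
  req#7 t=2ms: DENY
  req#8 t=3ms: DENY
  req#9 t=4ms: DENY
  req#10 t=4ms: DENY
  req#11 t=4ms: DENY
  req#12 t=4ms: DENY
  req#13 t=5ms: ALLOW

Answer: AAAAAADDDDDDA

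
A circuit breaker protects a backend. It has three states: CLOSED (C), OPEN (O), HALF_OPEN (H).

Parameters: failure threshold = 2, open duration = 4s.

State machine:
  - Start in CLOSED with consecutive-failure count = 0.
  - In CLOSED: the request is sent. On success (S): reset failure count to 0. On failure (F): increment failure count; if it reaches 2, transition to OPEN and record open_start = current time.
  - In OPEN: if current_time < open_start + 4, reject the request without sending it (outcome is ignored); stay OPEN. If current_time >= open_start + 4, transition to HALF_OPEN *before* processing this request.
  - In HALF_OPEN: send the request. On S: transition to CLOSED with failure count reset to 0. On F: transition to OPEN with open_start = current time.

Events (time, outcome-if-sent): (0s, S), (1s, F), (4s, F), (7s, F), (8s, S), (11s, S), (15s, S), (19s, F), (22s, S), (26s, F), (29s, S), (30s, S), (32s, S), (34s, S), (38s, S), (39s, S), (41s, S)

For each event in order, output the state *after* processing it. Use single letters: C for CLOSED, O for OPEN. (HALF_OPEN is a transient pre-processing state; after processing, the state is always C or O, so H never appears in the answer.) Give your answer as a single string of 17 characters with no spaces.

Answer: CCOOCCCCCCCCCCCCC

Derivation:
State after each event:
  event#1 t=0s outcome=S: state=CLOSED
  event#2 t=1s outcome=F: state=CLOSED
  event#3 t=4s outcome=F: state=OPEN
  event#4 t=7s outcome=F: state=OPEN
  event#5 t=8s outcome=S: state=CLOSED
  event#6 t=11s outcome=S: state=CLOSED
  event#7 t=15s outcome=S: state=CLOSED
  event#8 t=19s outcome=F: state=CLOSED
  event#9 t=22s outcome=S: state=CLOSED
  event#10 t=26s outcome=F: state=CLOSED
  event#11 t=29s outcome=S: state=CLOSED
  event#12 t=30s outcome=S: state=CLOSED
  event#13 t=32s outcome=S: state=CLOSED
  event#14 t=34s outcome=S: state=CLOSED
  event#15 t=38s outcome=S: state=CLOSED
  event#16 t=39s outcome=S: state=CLOSED
  event#17 t=41s outcome=S: state=CLOSED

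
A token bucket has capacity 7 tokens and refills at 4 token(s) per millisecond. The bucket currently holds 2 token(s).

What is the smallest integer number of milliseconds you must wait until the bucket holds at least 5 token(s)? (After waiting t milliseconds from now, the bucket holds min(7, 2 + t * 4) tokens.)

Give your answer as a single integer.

Answer: 1

Derivation:
Need 2 + t * 4 >= 5, so t >= 3/4.
Smallest integer t = ceil(3/4) = 1.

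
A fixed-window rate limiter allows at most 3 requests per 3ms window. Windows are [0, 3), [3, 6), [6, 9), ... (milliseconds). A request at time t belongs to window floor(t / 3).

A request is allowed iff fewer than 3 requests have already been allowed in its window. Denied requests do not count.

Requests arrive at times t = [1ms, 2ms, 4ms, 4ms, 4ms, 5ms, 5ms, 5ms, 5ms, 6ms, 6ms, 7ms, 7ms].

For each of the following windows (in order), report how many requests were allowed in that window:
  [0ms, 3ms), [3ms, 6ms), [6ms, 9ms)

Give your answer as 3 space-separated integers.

Answer: 2 3 3

Derivation:
Processing requests:
  req#1 t=1ms (window 0): ALLOW
  req#2 t=2ms (window 0): ALLOW
  req#3 t=4ms (window 1): ALLOW
  req#4 t=4ms (window 1): ALLOW
  req#5 t=4ms (window 1): ALLOW
  req#6 t=5ms (window 1): DENY
  req#7 t=5ms (window 1): DENY
  req#8 t=5ms (window 1): DENY
  req#9 t=5ms (window 1): DENY
  req#10 t=6ms (window 2): ALLOW
  req#11 t=6ms (window 2): ALLOW
  req#12 t=7ms (window 2): ALLOW
  req#13 t=7ms (window 2): DENY

Allowed counts by window: 2 3 3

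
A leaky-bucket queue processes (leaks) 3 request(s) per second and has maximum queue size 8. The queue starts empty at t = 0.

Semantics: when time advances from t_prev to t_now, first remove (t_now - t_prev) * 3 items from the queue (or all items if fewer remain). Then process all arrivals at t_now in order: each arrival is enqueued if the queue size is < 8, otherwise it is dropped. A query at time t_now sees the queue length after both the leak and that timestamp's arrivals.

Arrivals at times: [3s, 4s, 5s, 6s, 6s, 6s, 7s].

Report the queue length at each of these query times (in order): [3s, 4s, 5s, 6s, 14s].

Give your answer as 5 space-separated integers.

Answer: 1 1 1 3 0

Derivation:
Queue lengths at query times:
  query t=3s: backlog = 1
  query t=4s: backlog = 1
  query t=5s: backlog = 1
  query t=6s: backlog = 3
  query t=14s: backlog = 0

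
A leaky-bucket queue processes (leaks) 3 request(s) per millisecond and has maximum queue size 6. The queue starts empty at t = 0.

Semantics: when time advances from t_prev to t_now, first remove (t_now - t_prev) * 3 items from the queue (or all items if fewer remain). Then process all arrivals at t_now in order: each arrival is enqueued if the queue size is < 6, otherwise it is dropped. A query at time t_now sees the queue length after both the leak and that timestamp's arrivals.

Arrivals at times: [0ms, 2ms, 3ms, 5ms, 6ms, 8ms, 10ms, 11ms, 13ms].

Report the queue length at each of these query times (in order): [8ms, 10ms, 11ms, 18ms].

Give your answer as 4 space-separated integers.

Answer: 1 1 1 0

Derivation:
Queue lengths at query times:
  query t=8ms: backlog = 1
  query t=10ms: backlog = 1
  query t=11ms: backlog = 1
  query t=18ms: backlog = 0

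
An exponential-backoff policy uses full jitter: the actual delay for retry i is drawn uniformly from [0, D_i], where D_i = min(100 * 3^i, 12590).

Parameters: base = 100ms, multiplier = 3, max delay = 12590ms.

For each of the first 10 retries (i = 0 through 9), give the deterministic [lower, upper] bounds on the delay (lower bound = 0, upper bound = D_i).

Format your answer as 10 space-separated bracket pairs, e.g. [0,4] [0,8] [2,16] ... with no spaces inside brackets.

Answer: [0,100] [0,300] [0,900] [0,2700] [0,8100] [0,12590] [0,12590] [0,12590] [0,12590] [0,12590]

Derivation:
Computing bounds per retry:
  i=0: D_i=min(100*3^0,12590)=100, bounds=[0,100]
  i=1: D_i=min(100*3^1,12590)=300, bounds=[0,300]
  i=2: D_i=min(100*3^2,12590)=900, bounds=[0,900]
  i=3: D_i=min(100*3^3,12590)=2700, bounds=[0,2700]
  i=4: D_i=min(100*3^4,12590)=8100, bounds=[0,8100]
  i=5: D_i=min(100*3^5,12590)=12590, bounds=[0,12590]
  i=6: D_i=min(100*3^6,12590)=12590, bounds=[0,12590]
  i=7: D_i=min(100*3^7,12590)=12590, bounds=[0,12590]
  i=8: D_i=min(100*3^8,12590)=12590, bounds=[0,12590]
  i=9: D_i=min(100*3^9,12590)=12590, bounds=[0,12590]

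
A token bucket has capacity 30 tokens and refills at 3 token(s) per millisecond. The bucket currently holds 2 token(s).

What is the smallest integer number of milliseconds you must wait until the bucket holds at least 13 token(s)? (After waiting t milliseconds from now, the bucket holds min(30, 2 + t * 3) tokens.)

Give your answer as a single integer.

Answer: 4

Derivation:
Need 2 + t * 3 >= 13, so t >= 11/3.
Smallest integer t = ceil(11/3) = 4.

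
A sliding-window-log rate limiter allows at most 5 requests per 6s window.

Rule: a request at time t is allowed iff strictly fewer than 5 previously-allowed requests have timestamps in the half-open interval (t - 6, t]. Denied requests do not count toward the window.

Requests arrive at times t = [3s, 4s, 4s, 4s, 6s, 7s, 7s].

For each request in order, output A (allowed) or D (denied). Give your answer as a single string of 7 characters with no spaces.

Answer: AAAAADD

Derivation:
Tracking allowed requests in the window:
  req#1 t=3s: ALLOW
  req#2 t=4s: ALLOW
  req#3 t=4s: ALLOW
  req#4 t=4s: ALLOW
  req#5 t=6s: ALLOW
  req#6 t=7s: DENY
  req#7 t=7s: DENY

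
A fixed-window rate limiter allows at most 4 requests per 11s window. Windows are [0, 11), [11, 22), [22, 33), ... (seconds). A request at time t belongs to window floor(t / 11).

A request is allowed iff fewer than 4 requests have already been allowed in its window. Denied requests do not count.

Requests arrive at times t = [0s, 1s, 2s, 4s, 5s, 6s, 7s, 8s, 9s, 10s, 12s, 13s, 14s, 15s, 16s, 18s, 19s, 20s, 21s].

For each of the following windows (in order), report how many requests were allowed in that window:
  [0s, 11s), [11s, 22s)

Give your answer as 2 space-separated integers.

Processing requests:
  req#1 t=0s (window 0): ALLOW
  req#2 t=1s (window 0): ALLOW
  req#3 t=2s (window 0): ALLOW
  req#4 t=4s (window 0): ALLOW
  req#5 t=5s (window 0): DENY
  req#6 t=6s (window 0): DENY
  req#7 t=7s (window 0): DENY
  req#8 t=8s (window 0): DENY
  req#9 t=9s (window 0): DENY
  req#10 t=10s (window 0): DENY
  req#11 t=12s (window 1): ALLOW
  req#12 t=13s (window 1): ALLOW
  req#13 t=14s (window 1): ALLOW
  req#14 t=15s (window 1): ALLOW
  req#15 t=16s (window 1): DENY
  req#16 t=18s (window 1): DENY
  req#17 t=19s (window 1): DENY
  req#18 t=20s (window 1): DENY
  req#19 t=21s (window 1): DENY

Allowed counts by window: 4 4

Answer: 4 4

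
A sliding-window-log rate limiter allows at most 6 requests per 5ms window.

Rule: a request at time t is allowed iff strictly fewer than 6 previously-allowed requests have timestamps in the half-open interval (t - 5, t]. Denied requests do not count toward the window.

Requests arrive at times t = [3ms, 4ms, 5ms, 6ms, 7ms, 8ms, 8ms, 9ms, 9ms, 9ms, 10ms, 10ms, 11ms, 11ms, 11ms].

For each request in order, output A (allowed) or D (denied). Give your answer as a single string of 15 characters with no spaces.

Tracking allowed requests in the window:
  req#1 t=3ms: ALLOW
  req#2 t=4ms: ALLOW
  req#3 t=5ms: ALLOW
  req#4 t=6ms: ALLOW
  req#5 t=7ms: ALLOW
  req#6 t=8ms: ALLOW
  req#7 t=8ms: ALLOW
  req#8 t=9ms: ALLOW
  req#9 t=9ms: DENY
  req#10 t=9ms: DENY
  req#11 t=10ms: ALLOW
  req#12 t=10ms: DENY
  req#13 t=11ms: ALLOW
  req#14 t=11ms: DENY
  req#15 t=11ms: DENY

Answer: AAAAAAAADDADADD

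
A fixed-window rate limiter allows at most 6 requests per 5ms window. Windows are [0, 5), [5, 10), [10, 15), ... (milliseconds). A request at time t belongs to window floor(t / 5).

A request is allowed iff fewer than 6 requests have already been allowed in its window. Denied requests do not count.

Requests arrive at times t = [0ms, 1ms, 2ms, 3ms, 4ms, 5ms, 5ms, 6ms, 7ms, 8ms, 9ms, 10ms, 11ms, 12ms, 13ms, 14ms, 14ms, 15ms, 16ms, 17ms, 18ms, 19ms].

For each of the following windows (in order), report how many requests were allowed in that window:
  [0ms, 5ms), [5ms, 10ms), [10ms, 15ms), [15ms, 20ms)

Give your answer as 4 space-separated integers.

Answer: 5 6 6 5

Derivation:
Processing requests:
  req#1 t=0ms (window 0): ALLOW
  req#2 t=1ms (window 0): ALLOW
  req#3 t=2ms (window 0): ALLOW
  req#4 t=3ms (window 0): ALLOW
  req#5 t=4ms (window 0): ALLOW
  req#6 t=5ms (window 1): ALLOW
  req#7 t=5ms (window 1): ALLOW
  req#8 t=6ms (window 1): ALLOW
  req#9 t=7ms (window 1): ALLOW
  req#10 t=8ms (window 1): ALLOW
  req#11 t=9ms (window 1): ALLOW
  req#12 t=10ms (window 2): ALLOW
  req#13 t=11ms (window 2): ALLOW
  req#14 t=12ms (window 2): ALLOW
  req#15 t=13ms (window 2): ALLOW
  req#16 t=14ms (window 2): ALLOW
  req#17 t=14ms (window 2): ALLOW
  req#18 t=15ms (window 3): ALLOW
  req#19 t=16ms (window 3): ALLOW
  req#20 t=17ms (window 3): ALLOW
  req#21 t=18ms (window 3): ALLOW
  req#22 t=19ms (window 3): ALLOW

Allowed counts by window: 5 6 6 5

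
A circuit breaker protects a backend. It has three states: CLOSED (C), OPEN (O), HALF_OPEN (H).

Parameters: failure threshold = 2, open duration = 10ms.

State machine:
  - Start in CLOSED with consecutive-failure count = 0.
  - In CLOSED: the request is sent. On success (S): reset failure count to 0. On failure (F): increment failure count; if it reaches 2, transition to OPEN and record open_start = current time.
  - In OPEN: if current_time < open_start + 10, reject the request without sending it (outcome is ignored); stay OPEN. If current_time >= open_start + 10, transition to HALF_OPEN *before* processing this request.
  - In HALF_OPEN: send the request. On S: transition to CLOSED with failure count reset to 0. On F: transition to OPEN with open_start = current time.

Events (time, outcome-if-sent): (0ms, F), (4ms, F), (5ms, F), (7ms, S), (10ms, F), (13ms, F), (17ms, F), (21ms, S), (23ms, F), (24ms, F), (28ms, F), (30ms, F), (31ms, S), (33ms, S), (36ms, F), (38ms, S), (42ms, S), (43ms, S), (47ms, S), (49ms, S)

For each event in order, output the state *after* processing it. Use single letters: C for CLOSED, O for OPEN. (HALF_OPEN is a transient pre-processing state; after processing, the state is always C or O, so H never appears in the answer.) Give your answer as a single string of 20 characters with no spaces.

Answer: COOOOOOOOOOOOOOCCCCC

Derivation:
State after each event:
  event#1 t=0ms outcome=F: state=CLOSED
  event#2 t=4ms outcome=F: state=OPEN
  event#3 t=5ms outcome=F: state=OPEN
  event#4 t=7ms outcome=S: state=OPEN
  event#5 t=10ms outcome=F: state=OPEN
  event#6 t=13ms outcome=F: state=OPEN
  event#7 t=17ms outcome=F: state=OPEN
  event#8 t=21ms outcome=S: state=OPEN
  event#9 t=23ms outcome=F: state=OPEN
  event#10 t=24ms outcome=F: state=OPEN
  event#11 t=28ms outcome=F: state=OPEN
  event#12 t=30ms outcome=F: state=OPEN
  event#13 t=31ms outcome=S: state=OPEN
  event#14 t=33ms outcome=S: state=OPEN
  event#15 t=36ms outcome=F: state=OPEN
  event#16 t=38ms outcome=S: state=CLOSED
  event#17 t=42ms outcome=S: state=CLOSED
  event#18 t=43ms outcome=S: state=CLOSED
  event#19 t=47ms outcome=S: state=CLOSED
  event#20 t=49ms outcome=S: state=CLOSED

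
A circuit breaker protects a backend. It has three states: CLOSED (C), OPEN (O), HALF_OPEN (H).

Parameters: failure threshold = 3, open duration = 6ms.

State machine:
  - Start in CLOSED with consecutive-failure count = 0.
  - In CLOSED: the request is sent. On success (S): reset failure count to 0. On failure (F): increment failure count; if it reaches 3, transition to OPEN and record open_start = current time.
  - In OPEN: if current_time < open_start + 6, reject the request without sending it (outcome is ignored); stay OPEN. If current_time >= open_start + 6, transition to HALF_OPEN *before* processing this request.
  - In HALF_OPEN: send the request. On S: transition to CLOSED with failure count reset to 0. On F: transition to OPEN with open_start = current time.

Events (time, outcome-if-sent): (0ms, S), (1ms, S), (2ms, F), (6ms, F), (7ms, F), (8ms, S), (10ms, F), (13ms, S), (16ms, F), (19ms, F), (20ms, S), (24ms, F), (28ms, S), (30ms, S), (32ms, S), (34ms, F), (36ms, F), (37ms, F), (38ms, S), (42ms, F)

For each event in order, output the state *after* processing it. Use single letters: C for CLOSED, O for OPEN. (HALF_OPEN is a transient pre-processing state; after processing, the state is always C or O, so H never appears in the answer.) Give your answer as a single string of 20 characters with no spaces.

Answer: CCCCOOOCCCCCCCCCCOOO

Derivation:
State after each event:
  event#1 t=0ms outcome=S: state=CLOSED
  event#2 t=1ms outcome=S: state=CLOSED
  event#3 t=2ms outcome=F: state=CLOSED
  event#4 t=6ms outcome=F: state=CLOSED
  event#5 t=7ms outcome=F: state=OPEN
  event#6 t=8ms outcome=S: state=OPEN
  event#7 t=10ms outcome=F: state=OPEN
  event#8 t=13ms outcome=S: state=CLOSED
  event#9 t=16ms outcome=F: state=CLOSED
  event#10 t=19ms outcome=F: state=CLOSED
  event#11 t=20ms outcome=S: state=CLOSED
  event#12 t=24ms outcome=F: state=CLOSED
  event#13 t=28ms outcome=S: state=CLOSED
  event#14 t=30ms outcome=S: state=CLOSED
  event#15 t=32ms outcome=S: state=CLOSED
  event#16 t=34ms outcome=F: state=CLOSED
  event#17 t=36ms outcome=F: state=CLOSED
  event#18 t=37ms outcome=F: state=OPEN
  event#19 t=38ms outcome=S: state=OPEN
  event#20 t=42ms outcome=F: state=OPEN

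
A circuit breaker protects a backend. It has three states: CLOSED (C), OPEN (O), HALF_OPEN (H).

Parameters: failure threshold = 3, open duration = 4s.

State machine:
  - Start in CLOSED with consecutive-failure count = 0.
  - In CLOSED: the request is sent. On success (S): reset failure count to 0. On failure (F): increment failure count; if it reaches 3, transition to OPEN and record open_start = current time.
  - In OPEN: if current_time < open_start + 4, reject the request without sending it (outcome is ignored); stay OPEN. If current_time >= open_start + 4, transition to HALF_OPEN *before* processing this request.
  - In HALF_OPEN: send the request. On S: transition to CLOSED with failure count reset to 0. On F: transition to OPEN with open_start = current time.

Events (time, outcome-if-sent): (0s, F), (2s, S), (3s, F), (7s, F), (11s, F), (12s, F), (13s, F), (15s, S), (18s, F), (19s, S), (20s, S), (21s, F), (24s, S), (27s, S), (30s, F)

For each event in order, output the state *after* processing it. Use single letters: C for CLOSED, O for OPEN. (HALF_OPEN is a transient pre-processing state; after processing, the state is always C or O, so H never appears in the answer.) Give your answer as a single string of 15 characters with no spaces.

Answer: CCCCOOOCCCCCCCC

Derivation:
State after each event:
  event#1 t=0s outcome=F: state=CLOSED
  event#2 t=2s outcome=S: state=CLOSED
  event#3 t=3s outcome=F: state=CLOSED
  event#4 t=7s outcome=F: state=CLOSED
  event#5 t=11s outcome=F: state=OPEN
  event#6 t=12s outcome=F: state=OPEN
  event#7 t=13s outcome=F: state=OPEN
  event#8 t=15s outcome=S: state=CLOSED
  event#9 t=18s outcome=F: state=CLOSED
  event#10 t=19s outcome=S: state=CLOSED
  event#11 t=20s outcome=S: state=CLOSED
  event#12 t=21s outcome=F: state=CLOSED
  event#13 t=24s outcome=S: state=CLOSED
  event#14 t=27s outcome=S: state=CLOSED
  event#15 t=30s outcome=F: state=CLOSED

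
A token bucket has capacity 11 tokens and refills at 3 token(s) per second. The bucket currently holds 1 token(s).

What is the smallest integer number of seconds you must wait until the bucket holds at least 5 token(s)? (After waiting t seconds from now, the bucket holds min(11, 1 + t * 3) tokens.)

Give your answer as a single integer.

Answer: 2

Derivation:
Need 1 + t * 3 >= 5, so t >= 4/3.
Smallest integer t = ceil(4/3) = 2.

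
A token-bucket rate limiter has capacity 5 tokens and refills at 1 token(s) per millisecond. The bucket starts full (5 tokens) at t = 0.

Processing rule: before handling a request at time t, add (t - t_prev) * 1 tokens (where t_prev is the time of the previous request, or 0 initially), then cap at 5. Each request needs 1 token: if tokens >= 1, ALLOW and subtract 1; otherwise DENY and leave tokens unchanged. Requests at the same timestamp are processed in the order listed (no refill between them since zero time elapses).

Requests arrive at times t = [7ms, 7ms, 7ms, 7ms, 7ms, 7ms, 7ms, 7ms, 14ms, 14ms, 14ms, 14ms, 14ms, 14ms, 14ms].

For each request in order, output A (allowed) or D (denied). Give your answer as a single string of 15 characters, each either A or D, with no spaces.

Answer: AAAAADDDAAAAADD

Derivation:
Simulating step by step:
  req#1 t=7ms: ALLOW
  req#2 t=7ms: ALLOW
  req#3 t=7ms: ALLOW
  req#4 t=7ms: ALLOW
  req#5 t=7ms: ALLOW
  req#6 t=7ms: DENY
  req#7 t=7ms: DENY
  req#8 t=7ms: DENY
  req#9 t=14ms: ALLOW
  req#10 t=14ms: ALLOW
  req#11 t=14ms: ALLOW
  req#12 t=14ms: ALLOW
  req#13 t=14ms: ALLOW
  req#14 t=14ms: DENY
  req#15 t=14ms: DENY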